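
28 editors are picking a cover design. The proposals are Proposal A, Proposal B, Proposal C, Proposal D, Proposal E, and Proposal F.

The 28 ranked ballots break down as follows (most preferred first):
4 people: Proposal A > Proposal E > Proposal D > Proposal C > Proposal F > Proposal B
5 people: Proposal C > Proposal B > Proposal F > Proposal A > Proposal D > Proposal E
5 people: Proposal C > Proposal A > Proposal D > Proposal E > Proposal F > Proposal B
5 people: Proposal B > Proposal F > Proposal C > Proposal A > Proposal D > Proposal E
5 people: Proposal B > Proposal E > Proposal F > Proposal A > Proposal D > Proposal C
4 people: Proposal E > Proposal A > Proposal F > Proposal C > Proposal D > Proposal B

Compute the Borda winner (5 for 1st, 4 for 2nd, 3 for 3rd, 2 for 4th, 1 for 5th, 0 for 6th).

Proposal A: 4×5 + 5×2 + 5×4 + 5×2 + 5×2 + 4×4 = 86
Proposal B: 4×0 + 5×4 + 5×0 + 5×5 + 5×5 + 4×0 = 70
Proposal C: 4×2 + 5×5 + 5×5 + 5×3 + 5×0 + 4×2 = 81
Proposal D: 4×3 + 5×1 + 5×3 + 5×1 + 5×1 + 4×1 = 46
Proposal E: 4×4 + 5×0 + 5×2 + 5×0 + 5×4 + 4×5 = 66
Proposal F: 4×1 + 5×3 + 5×1 + 5×4 + 5×3 + 4×3 = 71

Proposal A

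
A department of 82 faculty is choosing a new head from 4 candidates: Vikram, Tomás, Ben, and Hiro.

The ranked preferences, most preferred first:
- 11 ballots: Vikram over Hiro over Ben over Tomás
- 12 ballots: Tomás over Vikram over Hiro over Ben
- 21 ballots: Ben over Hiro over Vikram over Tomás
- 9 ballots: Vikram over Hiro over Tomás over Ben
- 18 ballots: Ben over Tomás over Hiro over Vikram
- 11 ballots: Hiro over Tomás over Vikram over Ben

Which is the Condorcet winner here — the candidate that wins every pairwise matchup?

Hiro vs Vikram: 50–32
Hiro vs Tomás: 52–30
Hiro vs Ben: 43–39
Hiro beats every other candidate.

Hiro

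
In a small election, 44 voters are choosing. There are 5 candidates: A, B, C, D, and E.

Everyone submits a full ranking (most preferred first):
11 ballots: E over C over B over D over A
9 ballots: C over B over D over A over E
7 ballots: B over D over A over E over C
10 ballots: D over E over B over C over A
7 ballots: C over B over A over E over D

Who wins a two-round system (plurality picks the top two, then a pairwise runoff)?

E

Round 1 first-place votes: A 0, B 7, C 16, D 10, E 11. C and E advance.
Runoff: C is ranked above E on 16 ballots, E above C on 28.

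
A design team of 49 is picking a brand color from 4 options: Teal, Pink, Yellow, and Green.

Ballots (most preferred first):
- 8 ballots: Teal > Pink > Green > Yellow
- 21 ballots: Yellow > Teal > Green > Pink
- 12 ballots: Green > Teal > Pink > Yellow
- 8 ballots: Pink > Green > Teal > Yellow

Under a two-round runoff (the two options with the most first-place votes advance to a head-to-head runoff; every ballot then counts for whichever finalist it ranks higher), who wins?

Round 1 first-place votes: Teal 8, Pink 8, Yellow 21, Green 12. Yellow and Green advance.
Runoff: Yellow is ranked above Green on 21 ballots, Green above Yellow on 28.

Green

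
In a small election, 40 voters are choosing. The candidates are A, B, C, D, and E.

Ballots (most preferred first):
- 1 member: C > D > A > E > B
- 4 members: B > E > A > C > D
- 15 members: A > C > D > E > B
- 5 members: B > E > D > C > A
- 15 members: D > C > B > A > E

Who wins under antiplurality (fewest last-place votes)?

Last-place votes: A 5, B 16, C 0, D 4, E 15.

C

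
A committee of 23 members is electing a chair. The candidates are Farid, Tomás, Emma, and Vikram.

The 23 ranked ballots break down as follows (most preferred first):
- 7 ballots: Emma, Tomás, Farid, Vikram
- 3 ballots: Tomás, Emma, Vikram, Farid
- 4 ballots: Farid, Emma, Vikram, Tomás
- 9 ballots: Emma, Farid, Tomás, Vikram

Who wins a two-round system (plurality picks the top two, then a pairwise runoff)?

Emma

Round 1 first-place votes: Farid 4, Tomás 3, Emma 16, Vikram 0. Emma and Farid advance.
Runoff: Emma is ranked above Farid on 19 ballots, Farid above Emma on 4.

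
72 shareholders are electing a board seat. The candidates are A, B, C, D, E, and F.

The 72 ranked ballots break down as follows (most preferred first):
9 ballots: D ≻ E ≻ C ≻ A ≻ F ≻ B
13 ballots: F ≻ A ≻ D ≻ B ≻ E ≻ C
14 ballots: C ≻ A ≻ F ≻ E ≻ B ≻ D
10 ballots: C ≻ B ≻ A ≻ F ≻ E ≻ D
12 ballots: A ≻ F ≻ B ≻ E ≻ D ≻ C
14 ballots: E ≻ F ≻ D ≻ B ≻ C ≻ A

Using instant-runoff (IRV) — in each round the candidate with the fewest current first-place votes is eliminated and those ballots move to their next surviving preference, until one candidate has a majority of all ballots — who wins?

F

Round 1: A 12, B 0, C 24, D 9, E 14, F 13. B eliminated.
Round 2: A 12, C 24, D 9, E 14, F 13. D eliminated.
Round 3: A 12, C 24, E 23, F 13. A eliminated.
Round 4: C 24, E 23, F 25. E eliminated.
Round 5: C 33, F 39. F has a majority (≥37).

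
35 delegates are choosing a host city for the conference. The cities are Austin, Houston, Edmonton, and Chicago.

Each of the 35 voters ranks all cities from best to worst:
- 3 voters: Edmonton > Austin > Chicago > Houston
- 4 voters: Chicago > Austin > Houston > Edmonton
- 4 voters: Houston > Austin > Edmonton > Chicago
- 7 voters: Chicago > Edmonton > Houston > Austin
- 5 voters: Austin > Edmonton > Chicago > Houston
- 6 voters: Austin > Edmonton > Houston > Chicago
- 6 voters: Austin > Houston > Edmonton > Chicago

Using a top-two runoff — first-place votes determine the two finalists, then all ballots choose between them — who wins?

Austin

Round 1 first-place votes: Austin 17, Houston 4, Edmonton 3, Chicago 11. Austin and Chicago advance.
Runoff: Austin is ranked above Chicago on 24 ballots, Chicago above Austin on 11.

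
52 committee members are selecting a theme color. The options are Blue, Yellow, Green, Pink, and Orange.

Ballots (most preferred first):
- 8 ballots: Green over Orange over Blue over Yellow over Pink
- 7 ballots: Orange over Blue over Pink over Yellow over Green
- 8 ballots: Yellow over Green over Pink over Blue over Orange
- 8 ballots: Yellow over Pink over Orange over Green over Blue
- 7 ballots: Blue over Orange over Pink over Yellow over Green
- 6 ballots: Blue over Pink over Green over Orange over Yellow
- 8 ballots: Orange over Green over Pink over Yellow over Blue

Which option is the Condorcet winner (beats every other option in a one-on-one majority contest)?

Orange

Orange vs Blue: 31–21
Orange vs Yellow: 36–16
Orange vs Green: 30–22
Orange vs Pink: 30–22
Orange beats every other option.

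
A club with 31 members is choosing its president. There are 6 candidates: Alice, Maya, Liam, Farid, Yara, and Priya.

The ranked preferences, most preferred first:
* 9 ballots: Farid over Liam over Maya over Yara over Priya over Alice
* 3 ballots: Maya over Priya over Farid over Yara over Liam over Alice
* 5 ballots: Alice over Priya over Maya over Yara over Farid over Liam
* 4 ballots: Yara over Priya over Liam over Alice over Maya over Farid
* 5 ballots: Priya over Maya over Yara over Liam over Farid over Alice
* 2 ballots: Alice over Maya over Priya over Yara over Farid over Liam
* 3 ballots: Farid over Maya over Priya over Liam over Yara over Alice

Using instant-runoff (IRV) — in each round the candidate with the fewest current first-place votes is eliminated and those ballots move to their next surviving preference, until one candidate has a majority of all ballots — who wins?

Priya

Round 1: Alice 7, Maya 3, Liam 0, Farid 12, Yara 4, Priya 5. Liam eliminated.
Round 2: Alice 7, Maya 3, Farid 12, Yara 4, Priya 5. Maya eliminated.
Round 3: Alice 7, Farid 12, Yara 4, Priya 8. Yara eliminated.
Round 4: Alice 7, Farid 12, Priya 12. Alice eliminated.
Round 5: Farid 12, Priya 19. Priya has a majority (≥16).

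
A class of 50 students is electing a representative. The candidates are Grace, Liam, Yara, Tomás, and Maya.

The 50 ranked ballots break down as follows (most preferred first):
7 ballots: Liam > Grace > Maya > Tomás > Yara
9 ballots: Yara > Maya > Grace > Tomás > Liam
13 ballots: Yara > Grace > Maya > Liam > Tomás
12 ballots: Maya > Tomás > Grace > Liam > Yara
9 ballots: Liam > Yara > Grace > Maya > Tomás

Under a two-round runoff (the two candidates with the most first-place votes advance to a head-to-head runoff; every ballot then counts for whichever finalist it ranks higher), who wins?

Liam

Round 1 first-place votes: Grace 0, Liam 16, Yara 22, Tomás 0, Maya 12. Yara and Liam advance.
Runoff: Yara is ranked above Liam on 22 ballots, Liam above Yara on 28.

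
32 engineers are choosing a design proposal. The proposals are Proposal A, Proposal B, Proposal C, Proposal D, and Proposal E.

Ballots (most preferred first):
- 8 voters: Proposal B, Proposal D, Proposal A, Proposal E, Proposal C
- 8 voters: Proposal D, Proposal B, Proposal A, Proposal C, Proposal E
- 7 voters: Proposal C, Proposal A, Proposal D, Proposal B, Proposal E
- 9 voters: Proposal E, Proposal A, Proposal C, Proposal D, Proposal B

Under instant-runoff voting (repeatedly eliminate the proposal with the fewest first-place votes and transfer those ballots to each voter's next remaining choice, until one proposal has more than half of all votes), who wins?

Proposal D

Round 1: Proposal A 0, Proposal B 8, Proposal C 7, Proposal D 8, Proposal E 9. Proposal A eliminated.
Round 2: Proposal B 8, Proposal C 7, Proposal D 8, Proposal E 9. Proposal C eliminated.
Round 3: Proposal B 8, Proposal D 15, Proposal E 9. Proposal B eliminated.
Round 4: Proposal D 23, Proposal E 9. Proposal D has a majority (≥17).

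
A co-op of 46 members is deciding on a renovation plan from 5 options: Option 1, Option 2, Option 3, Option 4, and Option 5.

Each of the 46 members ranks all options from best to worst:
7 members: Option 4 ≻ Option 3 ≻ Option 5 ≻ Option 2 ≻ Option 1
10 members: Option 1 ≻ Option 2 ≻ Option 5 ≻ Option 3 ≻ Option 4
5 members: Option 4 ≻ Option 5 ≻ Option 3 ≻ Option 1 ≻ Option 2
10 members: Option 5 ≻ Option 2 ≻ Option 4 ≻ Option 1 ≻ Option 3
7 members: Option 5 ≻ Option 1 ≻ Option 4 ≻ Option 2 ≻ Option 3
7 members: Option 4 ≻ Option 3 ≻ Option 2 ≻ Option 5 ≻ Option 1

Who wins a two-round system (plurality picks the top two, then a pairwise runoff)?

Option 5

Round 1 first-place votes: Option 1 10, Option 2 0, Option 3 0, Option 4 19, Option 5 17. Option 4 and Option 5 advance.
Runoff: Option 4 is ranked above Option 5 on 19 ballots, Option 5 above Option 4 on 27.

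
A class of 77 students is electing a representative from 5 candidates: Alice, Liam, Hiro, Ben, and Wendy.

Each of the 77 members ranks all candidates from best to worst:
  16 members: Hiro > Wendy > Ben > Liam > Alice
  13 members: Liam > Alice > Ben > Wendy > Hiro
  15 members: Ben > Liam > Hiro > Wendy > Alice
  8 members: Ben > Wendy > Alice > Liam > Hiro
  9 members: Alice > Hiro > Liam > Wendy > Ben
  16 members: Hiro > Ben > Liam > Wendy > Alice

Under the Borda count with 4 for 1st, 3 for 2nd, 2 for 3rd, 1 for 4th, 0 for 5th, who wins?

Ben

Alice: 16×0 + 13×3 + 15×0 + 8×2 + 9×4 + 16×0 = 91
Liam: 16×1 + 13×4 + 15×3 + 8×1 + 9×2 + 16×2 = 171
Hiro: 16×4 + 13×0 + 15×2 + 8×0 + 9×3 + 16×4 = 185
Ben: 16×2 + 13×2 + 15×4 + 8×4 + 9×0 + 16×3 = 198
Wendy: 16×3 + 13×1 + 15×1 + 8×3 + 9×1 + 16×1 = 125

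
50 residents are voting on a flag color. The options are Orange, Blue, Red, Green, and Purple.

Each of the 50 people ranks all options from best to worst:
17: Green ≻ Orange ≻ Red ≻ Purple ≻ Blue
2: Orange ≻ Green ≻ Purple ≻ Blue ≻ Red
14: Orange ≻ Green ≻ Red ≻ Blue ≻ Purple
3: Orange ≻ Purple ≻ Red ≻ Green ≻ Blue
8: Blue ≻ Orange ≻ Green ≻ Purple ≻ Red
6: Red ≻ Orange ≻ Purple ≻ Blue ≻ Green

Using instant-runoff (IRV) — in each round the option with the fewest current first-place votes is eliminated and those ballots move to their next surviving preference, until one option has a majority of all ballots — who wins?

Orange

Round 1: Orange 19, Blue 8, Red 6, Green 17, Purple 0. Purple eliminated.
Round 2: Orange 19, Blue 8, Red 6, Green 17. Red eliminated.
Round 3: Orange 25, Blue 8, Green 17. Blue eliminated.
Round 4: Orange 33, Green 17. Orange has a majority (≥26).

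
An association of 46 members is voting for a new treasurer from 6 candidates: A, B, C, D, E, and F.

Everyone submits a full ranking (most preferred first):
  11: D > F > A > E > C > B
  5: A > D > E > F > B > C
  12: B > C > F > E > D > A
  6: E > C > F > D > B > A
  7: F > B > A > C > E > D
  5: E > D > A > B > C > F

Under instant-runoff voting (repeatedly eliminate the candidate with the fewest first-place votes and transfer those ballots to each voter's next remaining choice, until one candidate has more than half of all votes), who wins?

Round 1: A 5, B 12, C 0, D 11, E 11, F 7. C eliminated.
Round 2: A 5, B 12, D 11, E 11, F 7. A eliminated.
Round 3: B 12, D 16, E 11, F 7. F eliminated.
Round 4: B 19, D 16, E 11. E eliminated.
Round 5: B 19, D 27. D has a majority (≥24).

D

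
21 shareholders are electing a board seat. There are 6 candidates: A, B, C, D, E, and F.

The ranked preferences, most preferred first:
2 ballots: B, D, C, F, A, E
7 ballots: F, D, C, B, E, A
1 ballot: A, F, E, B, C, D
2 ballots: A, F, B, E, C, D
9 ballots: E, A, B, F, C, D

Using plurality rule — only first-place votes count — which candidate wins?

First-place votes: A 3, B 2, C 0, D 0, E 9, F 7.

E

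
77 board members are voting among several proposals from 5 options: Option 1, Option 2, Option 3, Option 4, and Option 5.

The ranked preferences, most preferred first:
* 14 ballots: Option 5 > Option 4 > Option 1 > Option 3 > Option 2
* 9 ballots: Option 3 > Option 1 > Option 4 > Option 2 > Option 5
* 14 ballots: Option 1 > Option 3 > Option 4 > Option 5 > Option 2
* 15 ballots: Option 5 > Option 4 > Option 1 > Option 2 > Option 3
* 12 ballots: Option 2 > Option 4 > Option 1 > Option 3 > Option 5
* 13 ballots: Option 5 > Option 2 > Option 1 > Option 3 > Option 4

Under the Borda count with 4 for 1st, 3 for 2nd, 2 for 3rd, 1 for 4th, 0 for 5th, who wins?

Option 1: 14×2 + 9×3 + 14×4 + 15×2 + 12×2 + 13×2 = 191
Option 2: 14×0 + 9×1 + 14×0 + 15×1 + 12×4 + 13×3 = 111
Option 3: 14×1 + 9×4 + 14×3 + 15×0 + 12×1 + 13×1 = 117
Option 4: 14×3 + 9×2 + 14×2 + 15×3 + 12×3 + 13×0 = 169
Option 5: 14×4 + 9×0 + 14×1 + 15×4 + 12×0 + 13×4 = 182

Option 1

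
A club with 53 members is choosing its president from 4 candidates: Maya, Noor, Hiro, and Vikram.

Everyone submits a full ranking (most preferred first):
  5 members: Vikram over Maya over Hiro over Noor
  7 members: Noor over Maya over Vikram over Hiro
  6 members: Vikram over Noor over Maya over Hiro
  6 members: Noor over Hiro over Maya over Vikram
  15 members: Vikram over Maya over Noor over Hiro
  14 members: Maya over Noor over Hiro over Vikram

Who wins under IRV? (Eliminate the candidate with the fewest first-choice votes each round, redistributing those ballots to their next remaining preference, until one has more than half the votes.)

Maya

Round 1: Maya 14, Noor 13, Hiro 0, Vikram 26. Hiro eliminated.
Round 2: Maya 14, Noor 13, Vikram 26. Noor eliminated.
Round 3: Maya 27, Vikram 26. Maya has a majority (≥27).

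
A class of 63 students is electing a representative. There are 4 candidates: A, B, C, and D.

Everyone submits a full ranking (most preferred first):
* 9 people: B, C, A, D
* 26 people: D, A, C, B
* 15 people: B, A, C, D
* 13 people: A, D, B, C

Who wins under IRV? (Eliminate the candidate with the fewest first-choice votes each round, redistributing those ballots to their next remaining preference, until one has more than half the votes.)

D

Round 1: A 13, B 24, C 0, D 26. C eliminated.
Round 2: A 13, B 24, D 26. A eliminated.
Round 3: B 24, D 39. D has a majority (≥32).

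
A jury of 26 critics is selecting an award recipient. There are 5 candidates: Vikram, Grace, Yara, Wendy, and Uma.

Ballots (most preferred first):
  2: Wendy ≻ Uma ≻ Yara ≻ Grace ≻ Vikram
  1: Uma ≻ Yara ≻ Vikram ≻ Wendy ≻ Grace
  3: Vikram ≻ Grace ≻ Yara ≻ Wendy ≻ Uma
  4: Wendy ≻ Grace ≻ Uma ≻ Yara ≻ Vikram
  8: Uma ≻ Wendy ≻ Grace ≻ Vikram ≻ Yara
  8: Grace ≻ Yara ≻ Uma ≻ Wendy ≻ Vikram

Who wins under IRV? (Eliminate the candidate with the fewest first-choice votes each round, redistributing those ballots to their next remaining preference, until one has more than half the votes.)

Round 1: Vikram 3, Grace 8, Yara 0, Wendy 6, Uma 9. Yara eliminated.
Round 2: Vikram 3, Grace 8, Wendy 6, Uma 9. Vikram eliminated.
Round 3: Grace 11, Wendy 6, Uma 9. Wendy eliminated.
Round 4: Grace 15, Uma 11. Grace has a majority (≥14).

Grace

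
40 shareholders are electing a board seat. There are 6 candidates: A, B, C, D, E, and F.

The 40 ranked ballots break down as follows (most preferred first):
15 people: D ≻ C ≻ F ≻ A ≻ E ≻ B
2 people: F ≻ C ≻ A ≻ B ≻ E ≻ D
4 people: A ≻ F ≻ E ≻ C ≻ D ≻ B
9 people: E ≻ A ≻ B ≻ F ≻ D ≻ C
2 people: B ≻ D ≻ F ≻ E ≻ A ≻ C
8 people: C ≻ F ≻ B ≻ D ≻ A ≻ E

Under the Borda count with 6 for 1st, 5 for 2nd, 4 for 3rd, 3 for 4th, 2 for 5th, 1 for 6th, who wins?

A: 15×3 + 2×4 + 4×6 + 9×5 + 2×2 + 8×2 = 142
B: 15×1 + 2×3 + 4×1 + 9×4 + 2×6 + 8×4 = 105
C: 15×5 + 2×5 + 4×3 + 9×1 + 2×1 + 8×6 = 156
D: 15×6 + 2×1 + 4×2 + 9×2 + 2×5 + 8×3 = 152
E: 15×2 + 2×2 + 4×4 + 9×6 + 2×3 + 8×1 = 118
F: 15×4 + 2×6 + 4×5 + 9×3 + 2×4 + 8×5 = 167

F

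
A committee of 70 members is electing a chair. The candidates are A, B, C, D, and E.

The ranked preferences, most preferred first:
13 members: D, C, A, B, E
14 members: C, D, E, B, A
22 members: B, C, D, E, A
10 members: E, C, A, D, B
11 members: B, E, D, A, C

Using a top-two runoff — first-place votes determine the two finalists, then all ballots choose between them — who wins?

C

Round 1 first-place votes: A 0, B 33, C 14, D 13, E 10. B and C advance.
Runoff: B is ranked above C on 33 ballots, C above B on 37.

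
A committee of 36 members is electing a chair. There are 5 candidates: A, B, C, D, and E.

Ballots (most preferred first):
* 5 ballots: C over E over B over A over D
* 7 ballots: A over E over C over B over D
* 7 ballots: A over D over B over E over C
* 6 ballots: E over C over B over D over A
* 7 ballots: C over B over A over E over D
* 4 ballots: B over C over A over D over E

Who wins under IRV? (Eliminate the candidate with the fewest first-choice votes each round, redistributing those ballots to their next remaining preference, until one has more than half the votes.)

C

Round 1: A 14, B 4, C 12, D 0, E 6. D eliminated.
Round 2: A 14, B 4, C 12, E 6. B eliminated.
Round 3: A 14, C 16, E 6. E eliminated.
Round 4: A 14, C 22. C has a majority (≥19).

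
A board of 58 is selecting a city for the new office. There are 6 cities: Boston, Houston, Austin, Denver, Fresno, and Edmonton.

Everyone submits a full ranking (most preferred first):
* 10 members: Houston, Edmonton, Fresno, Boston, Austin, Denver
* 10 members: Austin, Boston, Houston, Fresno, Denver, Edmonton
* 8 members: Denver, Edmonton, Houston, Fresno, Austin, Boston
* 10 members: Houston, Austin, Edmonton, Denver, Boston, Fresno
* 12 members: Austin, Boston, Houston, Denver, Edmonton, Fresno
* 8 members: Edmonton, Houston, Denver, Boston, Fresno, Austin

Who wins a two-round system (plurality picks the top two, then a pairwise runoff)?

Houston

Round 1 first-place votes: Boston 0, Houston 20, Austin 22, Denver 8, Fresno 0, Edmonton 8. Austin and Houston advance.
Runoff: Austin is ranked above Houston on 22 ballots, Houston above Austin on 36.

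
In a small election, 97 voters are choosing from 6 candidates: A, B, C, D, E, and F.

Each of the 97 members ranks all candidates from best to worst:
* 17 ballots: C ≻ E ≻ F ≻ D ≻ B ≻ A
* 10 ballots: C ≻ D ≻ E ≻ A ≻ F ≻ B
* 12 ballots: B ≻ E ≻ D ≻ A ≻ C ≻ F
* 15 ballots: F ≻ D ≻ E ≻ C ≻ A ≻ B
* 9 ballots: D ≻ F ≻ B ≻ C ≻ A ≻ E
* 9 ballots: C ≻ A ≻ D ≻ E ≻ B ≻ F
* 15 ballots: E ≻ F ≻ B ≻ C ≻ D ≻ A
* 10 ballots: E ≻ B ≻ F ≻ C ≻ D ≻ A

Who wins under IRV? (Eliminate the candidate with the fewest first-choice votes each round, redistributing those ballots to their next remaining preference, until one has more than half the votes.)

E

Round 1: A 0, B 12, C 36, D 9, E 25, F 15. A eliminated.
Round 2: B 12, C 36, D 9, E 25, F 15. D eliminated.
Round 3: B 12, C 36, E 25, F 24. B eliminated.
Round 4: C 36, E 37, F 24. F eliminated.
Round 5: C 45, E 52. E has a majority (≥49).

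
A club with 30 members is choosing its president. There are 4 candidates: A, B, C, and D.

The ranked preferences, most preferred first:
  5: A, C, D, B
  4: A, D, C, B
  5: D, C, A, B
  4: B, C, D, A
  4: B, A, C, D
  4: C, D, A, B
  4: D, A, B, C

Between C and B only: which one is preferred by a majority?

C is ranked above B on 18 ballots; B above C on 12.

C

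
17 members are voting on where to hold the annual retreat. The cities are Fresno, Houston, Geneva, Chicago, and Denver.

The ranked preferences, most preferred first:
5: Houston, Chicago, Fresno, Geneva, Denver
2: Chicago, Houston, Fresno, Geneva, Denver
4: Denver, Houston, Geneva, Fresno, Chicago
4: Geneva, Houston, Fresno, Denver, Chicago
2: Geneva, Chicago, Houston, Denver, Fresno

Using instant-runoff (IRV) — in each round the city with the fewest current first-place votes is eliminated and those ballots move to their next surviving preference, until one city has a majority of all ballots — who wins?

Round 1: Fresno 0, Houston 5, Geneva 6, Chicago 2, Denver 4. Fresno eliminated.
Round 2: Houston 5, Geneva 6, Chicago 2, Denver 4. Chicago eliminated.
Round 3: Houston 7, Geneva 6, Denver 4. Denver eliminated.
Round 4: Houston 11, Geneva 6. Houston has a majority (≥9).

Houston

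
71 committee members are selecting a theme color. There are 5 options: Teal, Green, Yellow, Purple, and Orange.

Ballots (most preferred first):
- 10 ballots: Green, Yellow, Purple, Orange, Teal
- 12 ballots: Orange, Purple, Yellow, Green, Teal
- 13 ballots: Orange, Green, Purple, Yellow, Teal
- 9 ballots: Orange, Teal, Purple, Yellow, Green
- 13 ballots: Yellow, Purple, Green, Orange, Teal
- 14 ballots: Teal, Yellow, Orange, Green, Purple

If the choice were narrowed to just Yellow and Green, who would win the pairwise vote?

Yellow is ranked above Green on 48 ballots; Green above Yellow on 23.

Yellow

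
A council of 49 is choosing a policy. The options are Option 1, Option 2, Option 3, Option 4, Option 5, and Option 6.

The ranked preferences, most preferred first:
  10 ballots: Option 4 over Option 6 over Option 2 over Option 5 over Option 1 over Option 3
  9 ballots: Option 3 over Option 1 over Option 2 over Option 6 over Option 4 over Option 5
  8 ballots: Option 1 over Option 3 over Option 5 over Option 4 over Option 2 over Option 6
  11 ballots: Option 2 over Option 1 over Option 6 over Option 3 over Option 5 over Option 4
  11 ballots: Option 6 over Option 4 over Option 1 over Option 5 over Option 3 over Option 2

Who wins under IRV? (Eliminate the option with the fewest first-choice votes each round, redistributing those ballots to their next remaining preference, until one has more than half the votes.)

Option 6

Round 1: Option 1 8, Option 2 11, Option 3 9, Option 4 10, Option 5 0, Option 6 11. Option 5 eliminated.
Round 2: Option 1 8, Option 2 11, Option 3 9, Option 4 10, Option 6 11. Option 1 eliminated.
Round 3: Option 2 11, Option 3 17, Option 4 10, Option 6 11. Option 4 eliminated.
Round 4: Option 2 11, Option 3 17, Option 6 21. Option 2 eliminated.
Round 5: Option 3 17, Option 6 32. Option 6 has a majority (≥25).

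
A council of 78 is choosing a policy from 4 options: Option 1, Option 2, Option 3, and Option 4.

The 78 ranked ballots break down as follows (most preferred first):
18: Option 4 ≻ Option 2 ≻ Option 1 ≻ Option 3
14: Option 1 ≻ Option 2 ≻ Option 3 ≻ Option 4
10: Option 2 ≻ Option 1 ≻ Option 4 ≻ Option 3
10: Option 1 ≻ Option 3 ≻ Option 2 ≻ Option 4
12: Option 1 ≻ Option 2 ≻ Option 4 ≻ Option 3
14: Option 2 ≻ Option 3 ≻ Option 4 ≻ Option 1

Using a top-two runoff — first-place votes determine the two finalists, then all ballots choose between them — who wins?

Round 1 first-place votes: Option 1 36, Option 2 24, Option 3 0, Option 4 18. Option 1 and Option 2 advance.
Runoff: Option 1 is ranked above Option 2 on 36 ballots, Option 2 above Option 1 on 42.

Option 2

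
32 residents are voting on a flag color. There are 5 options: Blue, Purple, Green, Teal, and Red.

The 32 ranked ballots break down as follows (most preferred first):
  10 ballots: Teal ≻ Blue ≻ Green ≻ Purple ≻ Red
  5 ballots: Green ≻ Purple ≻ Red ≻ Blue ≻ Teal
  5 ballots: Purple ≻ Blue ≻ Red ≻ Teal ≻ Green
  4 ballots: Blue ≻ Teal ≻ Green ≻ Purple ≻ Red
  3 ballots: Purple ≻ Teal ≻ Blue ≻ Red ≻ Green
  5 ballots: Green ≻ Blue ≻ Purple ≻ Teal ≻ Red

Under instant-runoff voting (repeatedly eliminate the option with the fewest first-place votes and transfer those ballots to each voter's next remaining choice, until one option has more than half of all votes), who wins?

Round 1: Blue 4, Purple 8, Green 10, Teal 10, Red 0. Red eliminated.
Round 2: Blue 4, Purple 8, Green 10, Teal 10. Blue eliminated.
Round 3: Purple 8, Green 10, Teal 14. Purple eliminated.
Round 4: Green 10, Teal 22. Teal has a majority (≥17).

Teal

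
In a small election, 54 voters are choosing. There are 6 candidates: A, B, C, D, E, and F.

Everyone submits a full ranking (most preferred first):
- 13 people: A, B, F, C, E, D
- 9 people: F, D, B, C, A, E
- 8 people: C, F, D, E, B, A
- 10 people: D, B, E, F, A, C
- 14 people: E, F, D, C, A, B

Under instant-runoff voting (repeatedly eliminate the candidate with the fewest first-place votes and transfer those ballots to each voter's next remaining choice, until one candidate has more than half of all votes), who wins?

Round 1: A 13, B 0, C 8, D 10, E 14, F 9. B eliminated.
Round 2: A 13, C 8, D 10, E 14, F 9. C eliminated.
Round 3: A 13, D 10, E 14, F 17. D eliminated.
Round 4: A 13, E 24, F 17. A eliminated.
Round 5: E 24, F 30. F has a majority (≥28).

F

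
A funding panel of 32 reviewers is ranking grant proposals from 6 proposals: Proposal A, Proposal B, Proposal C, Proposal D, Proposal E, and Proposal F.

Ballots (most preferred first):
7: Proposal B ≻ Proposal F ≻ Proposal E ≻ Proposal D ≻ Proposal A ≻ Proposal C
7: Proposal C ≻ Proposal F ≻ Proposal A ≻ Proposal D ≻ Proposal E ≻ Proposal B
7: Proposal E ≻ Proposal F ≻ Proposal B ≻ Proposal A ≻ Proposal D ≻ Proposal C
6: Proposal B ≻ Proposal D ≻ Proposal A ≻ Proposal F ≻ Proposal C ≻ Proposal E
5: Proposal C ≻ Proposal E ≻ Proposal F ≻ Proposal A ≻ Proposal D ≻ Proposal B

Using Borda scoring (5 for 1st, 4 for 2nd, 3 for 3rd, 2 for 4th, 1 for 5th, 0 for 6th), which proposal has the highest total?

Proposal F

Proposal A: 7×1 + 7×3 + 7×2 + 6×3 + 5×2 = 70
Proposal B: 7×5 + 7×0 + 7×3 + 6×5 + 5×0 = 86
Proposal C: 7×0 + 7×5 + 7×0 + 6×1 + 5×5 = 66
Proposal D: 7×2 + 7×2 + 7×1 + 6×4 + 5×1 = 64
Proposal E: 7×3 + 7×1 + 7×5 + 6×0 + 5×4 = 83
Proposal F: 7×4 + 7×4 + 7×4 + 6×2 + 5×3 = 111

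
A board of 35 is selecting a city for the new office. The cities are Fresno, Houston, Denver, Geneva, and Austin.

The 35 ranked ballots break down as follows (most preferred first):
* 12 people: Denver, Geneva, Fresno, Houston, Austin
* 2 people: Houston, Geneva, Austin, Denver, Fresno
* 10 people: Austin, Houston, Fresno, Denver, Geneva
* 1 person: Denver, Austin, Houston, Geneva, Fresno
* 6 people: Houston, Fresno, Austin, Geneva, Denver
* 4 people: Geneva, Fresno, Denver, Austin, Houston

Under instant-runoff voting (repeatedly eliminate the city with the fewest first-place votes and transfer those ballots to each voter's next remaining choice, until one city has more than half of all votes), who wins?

Austin

Round 1: Fresno 0, Houston 8, Denver 13, Geneva 4, Austin 10. Fresno eliminated.
Round 2: Houston 8, Denver 13, Geneva 4, Austin 10. Geneva eliminated.
Round 3: Houston 8, Denver 17, Austin 10. Houston eliminated.
Round 4: Denver 17, Austin 18. Austin has a majority (≥18).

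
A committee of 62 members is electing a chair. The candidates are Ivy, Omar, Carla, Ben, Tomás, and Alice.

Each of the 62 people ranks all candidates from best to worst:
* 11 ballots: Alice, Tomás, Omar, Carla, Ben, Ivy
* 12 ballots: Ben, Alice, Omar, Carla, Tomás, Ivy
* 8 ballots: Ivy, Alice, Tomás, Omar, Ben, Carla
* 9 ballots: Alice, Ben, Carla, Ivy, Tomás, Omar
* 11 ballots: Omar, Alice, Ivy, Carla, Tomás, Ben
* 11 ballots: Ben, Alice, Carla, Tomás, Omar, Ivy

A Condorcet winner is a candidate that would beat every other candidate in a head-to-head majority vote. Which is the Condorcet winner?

Alice vs Ivy: 54–8
Alice vs Omar: 51–11
Alice vs Carla: 62–0
Alice vs Ben: 39–23
Alice vs Tomás: 62–0
Alice beats every other candidate.

Alice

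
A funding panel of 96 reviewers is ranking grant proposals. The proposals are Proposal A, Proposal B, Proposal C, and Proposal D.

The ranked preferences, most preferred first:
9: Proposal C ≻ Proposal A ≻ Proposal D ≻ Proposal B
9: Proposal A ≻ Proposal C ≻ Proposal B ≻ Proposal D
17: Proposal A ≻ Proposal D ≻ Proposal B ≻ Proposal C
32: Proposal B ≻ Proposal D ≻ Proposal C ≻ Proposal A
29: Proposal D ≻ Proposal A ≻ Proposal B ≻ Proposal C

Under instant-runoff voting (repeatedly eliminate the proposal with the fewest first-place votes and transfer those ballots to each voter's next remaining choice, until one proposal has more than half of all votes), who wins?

Round 1: Proposal A 26, Proposal B 32, Proposal C 9, Proposal D 29. Proposal C eliminated.
Round 2: Proposal A 35, Proposal B 32, Proposal D 29. Proposal D eliminated.
Round 3: Proposal A 64, Proposal B 32. Proposal A has a majority (≥49).

Proposal A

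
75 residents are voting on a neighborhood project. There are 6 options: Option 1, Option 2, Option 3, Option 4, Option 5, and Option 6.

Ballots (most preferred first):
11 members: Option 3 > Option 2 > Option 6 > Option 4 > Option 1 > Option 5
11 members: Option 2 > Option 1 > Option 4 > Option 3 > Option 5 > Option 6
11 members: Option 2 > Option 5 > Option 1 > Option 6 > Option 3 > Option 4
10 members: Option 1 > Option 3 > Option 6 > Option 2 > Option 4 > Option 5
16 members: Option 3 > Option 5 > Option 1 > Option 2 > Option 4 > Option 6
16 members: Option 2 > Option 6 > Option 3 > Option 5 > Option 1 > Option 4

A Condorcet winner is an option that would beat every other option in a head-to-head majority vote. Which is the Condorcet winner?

Option 2

Option 2 vs Option 1: 49–26
Option 2 vs Option 3: 38–37
Option 2 vs Option 4: 75–0
Option 2 vs Option 5: 59–16
Option 2 vs Option 6: 65–10
Option 2 beats every other option.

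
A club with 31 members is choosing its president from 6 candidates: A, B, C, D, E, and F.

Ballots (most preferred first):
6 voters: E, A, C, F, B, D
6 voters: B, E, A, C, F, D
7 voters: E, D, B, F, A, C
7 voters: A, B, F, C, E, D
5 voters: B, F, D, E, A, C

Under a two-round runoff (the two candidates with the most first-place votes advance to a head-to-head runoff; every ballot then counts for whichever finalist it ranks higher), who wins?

B

Round 1 first-place votes: A 7, B 11, C 0, D 0, E 13, F 0. E and B advance.
Runoff: E is ranked above B on 13 ballots, B above E on 18.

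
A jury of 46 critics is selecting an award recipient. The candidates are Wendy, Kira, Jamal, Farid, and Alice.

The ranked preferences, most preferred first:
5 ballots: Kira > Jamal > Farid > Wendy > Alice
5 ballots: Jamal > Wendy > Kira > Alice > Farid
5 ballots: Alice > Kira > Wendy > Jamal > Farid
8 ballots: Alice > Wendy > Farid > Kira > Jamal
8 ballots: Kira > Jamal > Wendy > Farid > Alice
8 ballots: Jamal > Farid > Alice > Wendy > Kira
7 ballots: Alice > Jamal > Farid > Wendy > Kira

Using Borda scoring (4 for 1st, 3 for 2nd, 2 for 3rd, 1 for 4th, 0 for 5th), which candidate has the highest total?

Jamal

Wendy: 5×1 + 5×3 + 5×2 + 8×3 + 8×2 + 8×1 + 7×1 = 85
Kira: 5×4 + 5×2 + 5×3 + 8×1 + 8×4 + 8×0 + 7×0 = 85
Jamal: 5×3 + 5×4 + 5×1 + 8×0 + 8×3 + 8×4 + 7×3 = 117
Farid: 5×2 + 5×0 + 5×0 + 8×2 + 8×1 + 8×3 + 7×2 = 72
Alice: 5×0 + 5×1 + 5×4 + 8×4 + 8×0 + 8×2 + 7×4 = 101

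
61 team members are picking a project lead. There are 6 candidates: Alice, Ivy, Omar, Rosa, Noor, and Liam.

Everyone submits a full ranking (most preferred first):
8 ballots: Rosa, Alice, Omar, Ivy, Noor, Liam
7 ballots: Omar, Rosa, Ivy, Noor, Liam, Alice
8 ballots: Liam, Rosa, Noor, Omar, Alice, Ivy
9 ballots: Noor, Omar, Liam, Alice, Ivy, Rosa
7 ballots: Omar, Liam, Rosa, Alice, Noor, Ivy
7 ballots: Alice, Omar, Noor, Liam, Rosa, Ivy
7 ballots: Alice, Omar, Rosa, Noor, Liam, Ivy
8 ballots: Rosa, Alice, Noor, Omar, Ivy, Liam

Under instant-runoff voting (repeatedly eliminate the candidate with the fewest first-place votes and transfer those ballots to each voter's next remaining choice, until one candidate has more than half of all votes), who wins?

Round 1: Alice 14, Ivy 0, Omar 14, Rosa 16, Noor 9, Liam 8. Ivy eliminated.
Round 2: Alice 14, Omar 14, Rosa 16, Noor 9, Liam 8. Liam eliminated.
Round 3: Alice 14, Omar 14, Rosa 24, Noor 9. Noor eliminated.
Round 4: Alice 14, Omar 23, Rosa 24. Alice eliminated.
Round 5: Omar 37, Rosa 24. Omar has a majority (≥31).

Omar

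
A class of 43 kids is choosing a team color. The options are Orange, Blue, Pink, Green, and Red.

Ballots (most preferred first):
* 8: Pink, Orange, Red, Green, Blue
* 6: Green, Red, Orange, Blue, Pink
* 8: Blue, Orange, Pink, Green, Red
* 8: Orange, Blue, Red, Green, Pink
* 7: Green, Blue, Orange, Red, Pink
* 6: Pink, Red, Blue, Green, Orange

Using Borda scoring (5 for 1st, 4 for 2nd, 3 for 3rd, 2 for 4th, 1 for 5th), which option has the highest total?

Orange

Orange: 8×4 + 6×3 + 8×4 + 8×5 + 7×3 + 6×1 = 149
Blue: 8×1 + 6×2 + 8×5 + 8×4 + 7×4 + 6×3 = 138
Pink: 8×5 + 6×1 + 8×3 + 8×1 + 7×1 + 6×5 = 115
Green: 8×2 + 6×5 + 8×2 + 8×2 + 7×5 + 6×2 = 125
Red: 8×3 + 6×4 + 8×1 + 8×3 + 7×2 + 6×4 = 118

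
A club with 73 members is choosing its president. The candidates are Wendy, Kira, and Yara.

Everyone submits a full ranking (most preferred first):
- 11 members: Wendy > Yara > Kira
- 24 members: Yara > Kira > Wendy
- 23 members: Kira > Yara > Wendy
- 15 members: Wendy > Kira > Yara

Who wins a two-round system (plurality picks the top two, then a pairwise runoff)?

Round 1 first-place votes: Wendy 26, Kira 23, Yara 24. Wendy and Yara advance.
Runoff: Wendy is ranked above Yara on 26 ballots, Yara above Wendy on 47.

Yara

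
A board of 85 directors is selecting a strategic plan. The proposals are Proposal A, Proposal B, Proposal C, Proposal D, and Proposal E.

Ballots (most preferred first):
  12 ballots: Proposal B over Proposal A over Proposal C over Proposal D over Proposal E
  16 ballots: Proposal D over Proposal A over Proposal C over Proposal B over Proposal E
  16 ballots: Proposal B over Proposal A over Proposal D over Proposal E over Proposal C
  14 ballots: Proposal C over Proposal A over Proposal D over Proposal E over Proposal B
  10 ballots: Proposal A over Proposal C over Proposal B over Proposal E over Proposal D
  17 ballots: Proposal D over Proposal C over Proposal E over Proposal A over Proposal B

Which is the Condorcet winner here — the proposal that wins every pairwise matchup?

Proposal A

Proposal A vs Proposal B: 57–28
Proposal A vs Proposal C: 54–31
Proposal A vs Proposal D: 52–33
Proposal A vs Proposal E: 68–17
Proposal A beats every other proposal.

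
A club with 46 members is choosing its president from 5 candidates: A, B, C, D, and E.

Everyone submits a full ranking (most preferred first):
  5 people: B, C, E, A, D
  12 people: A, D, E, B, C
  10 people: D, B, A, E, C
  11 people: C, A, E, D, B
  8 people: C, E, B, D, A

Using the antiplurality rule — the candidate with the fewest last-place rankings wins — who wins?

Last-place votes: A 8, B 11, C 22, D 5, E 0.

E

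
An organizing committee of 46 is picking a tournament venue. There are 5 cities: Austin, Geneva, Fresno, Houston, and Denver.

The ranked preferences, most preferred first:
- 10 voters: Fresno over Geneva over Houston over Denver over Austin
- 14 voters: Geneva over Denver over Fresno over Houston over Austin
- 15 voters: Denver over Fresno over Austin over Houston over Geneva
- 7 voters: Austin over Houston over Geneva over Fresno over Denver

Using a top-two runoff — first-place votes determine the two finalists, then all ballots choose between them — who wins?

Round 1 first-place votes: Austin 7, Geneva 14, Fresno 10, Houston 0, Denver 15. Denver and Geneva advance.
Runoff: Denver is ranked above Geneva on 15 ballots, Geneva above Denver on 31.

Geneva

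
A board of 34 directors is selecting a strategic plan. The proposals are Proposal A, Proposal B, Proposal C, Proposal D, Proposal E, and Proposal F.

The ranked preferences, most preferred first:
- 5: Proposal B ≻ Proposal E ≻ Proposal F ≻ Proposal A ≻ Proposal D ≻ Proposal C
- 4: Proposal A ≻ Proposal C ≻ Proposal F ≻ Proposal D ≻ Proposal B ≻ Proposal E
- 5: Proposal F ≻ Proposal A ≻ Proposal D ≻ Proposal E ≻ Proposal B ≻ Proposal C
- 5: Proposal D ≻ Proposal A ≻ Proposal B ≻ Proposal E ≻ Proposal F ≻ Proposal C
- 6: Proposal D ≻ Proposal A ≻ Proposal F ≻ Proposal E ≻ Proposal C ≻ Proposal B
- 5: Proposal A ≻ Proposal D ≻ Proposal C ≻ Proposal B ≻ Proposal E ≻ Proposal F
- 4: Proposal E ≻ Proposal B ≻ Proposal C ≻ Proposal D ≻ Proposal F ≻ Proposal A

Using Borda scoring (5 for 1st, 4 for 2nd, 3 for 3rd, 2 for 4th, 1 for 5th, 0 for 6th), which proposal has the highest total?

Proposal A

Proposal A: 5×2 + 4×5 + 5×4 + 5×4 + 6×4 + 5×5 + 4×0 = 119
Proposal B: 5×5 + 4×1 + 5×1 + 5×3 + 6×0 + 5×2 + 4×4 = 75
Proposal C: 5×0 + 4×4 + 5×0 + 5×0 + 6×1 + 5×3 + 4×3 = 49
Proposal D: 5×1 + 4×2 + 5×3 + 5×5 + 6×5 + 5×4 + 4×2 = 111
Proposal E: 5×4 + 4×0 + 5×2 + 5×2 + 6×2 + 5×1 + 4×5 = 77
Proposal F: 5×3 + 4×3 + 5×5 + 5×1 + 6×3 + 5×0 + 4×1 = 79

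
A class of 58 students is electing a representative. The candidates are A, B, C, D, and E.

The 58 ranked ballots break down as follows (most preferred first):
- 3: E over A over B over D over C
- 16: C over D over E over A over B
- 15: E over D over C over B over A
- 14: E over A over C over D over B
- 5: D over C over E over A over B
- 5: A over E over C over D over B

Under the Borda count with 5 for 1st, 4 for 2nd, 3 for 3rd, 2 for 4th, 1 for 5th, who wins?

A: 3×4 + 16×2 + 15×1 + 14×4 + 5×2 + 5×5 = 150
B: 3×3 + 16×1 + 15×2 + 14×1 + 5×1 + 5×1 = 79
C: 3×1 + 16×5 + 15×3 + 14×3 + 5×4 + 5×3 = 205
D: 3×2 + 16×4 + 15×4 + 14×2 + 5×5 + 5×2 = 193
E: 3×5 + 16×3 + 15×5 + 14×5 + 5×3 + 5×4 = 243

E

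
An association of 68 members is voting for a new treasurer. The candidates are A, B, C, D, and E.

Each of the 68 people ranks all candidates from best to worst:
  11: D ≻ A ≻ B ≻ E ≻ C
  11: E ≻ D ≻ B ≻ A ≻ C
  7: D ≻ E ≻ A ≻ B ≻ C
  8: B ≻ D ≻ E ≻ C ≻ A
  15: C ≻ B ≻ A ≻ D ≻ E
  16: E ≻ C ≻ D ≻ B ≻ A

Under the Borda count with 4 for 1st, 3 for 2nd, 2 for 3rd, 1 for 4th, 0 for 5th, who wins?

D

A: 11×3 + 11×1 + 7×2 + 8×0 + 15×2 + 16×0 = 88
B: 11×2 + 11×2 + 7×1 + 8×4 + 15×3 + 16×1 = 144
C: 11×0 + 11×0 + 7×0 + 8×1 + 15×4 + 16×3 = 116
D: 11×4 + 11×3 + 7×4 + 8×3 + 15×1 + 16×2 = 176
E: 11×1 + 11×4 + 7×3 + 8×2 + 15×0 + 16×4 = 156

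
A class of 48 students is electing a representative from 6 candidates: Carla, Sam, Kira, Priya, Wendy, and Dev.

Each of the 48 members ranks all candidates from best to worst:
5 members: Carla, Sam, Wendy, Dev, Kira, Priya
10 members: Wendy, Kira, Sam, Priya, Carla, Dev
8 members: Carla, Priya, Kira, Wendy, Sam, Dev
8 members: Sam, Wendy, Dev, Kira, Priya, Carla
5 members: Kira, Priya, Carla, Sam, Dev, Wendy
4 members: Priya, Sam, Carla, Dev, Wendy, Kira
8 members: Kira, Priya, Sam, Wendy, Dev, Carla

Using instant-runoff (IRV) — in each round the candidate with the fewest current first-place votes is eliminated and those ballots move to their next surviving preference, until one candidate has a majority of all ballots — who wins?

Kira

Round 1: Carla 13, Sam 8, Kira 13, Priya 4, Wendy 10, Dev 0. Dev eliminated.
Round 2: Carla 13, Sam 8, Kira 13, Priya 4, Wendy 10. Priya eliminated.
Round 3: Carla 13, Sam 12, Kira 13, Wendy 10. Wendy eliminated.
Round 4: Carla 13, Sam 12, Kira 23. Sam eliminated.
Round 5: Carla 17, Kira 31. Kira has a majority (≥25).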